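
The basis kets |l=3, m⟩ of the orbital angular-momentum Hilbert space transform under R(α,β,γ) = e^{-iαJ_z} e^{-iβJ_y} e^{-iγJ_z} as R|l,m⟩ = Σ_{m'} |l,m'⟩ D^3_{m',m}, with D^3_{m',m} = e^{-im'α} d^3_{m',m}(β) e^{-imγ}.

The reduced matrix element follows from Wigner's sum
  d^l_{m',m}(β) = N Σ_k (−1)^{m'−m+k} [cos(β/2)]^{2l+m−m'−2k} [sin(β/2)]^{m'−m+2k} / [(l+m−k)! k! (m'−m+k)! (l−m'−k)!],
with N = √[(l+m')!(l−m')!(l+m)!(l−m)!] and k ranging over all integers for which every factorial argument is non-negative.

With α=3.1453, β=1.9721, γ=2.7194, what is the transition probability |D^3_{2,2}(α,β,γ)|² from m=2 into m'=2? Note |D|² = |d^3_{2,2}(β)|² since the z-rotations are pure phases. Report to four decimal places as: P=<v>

P=0.0867

D^3_{2,2}(3.1453,1.9721,2.7194) = e^{-i·2·3.1453}·d^3_{2,2}(1.9721)·e^{-i·2·2.7194}. Compute d first:
With c≡cos(β/2)=0.551988 and s≡sin(β/2)=0.833852, N=[120·1·120·1]^{1/2}=120.000000
k: max(0,(2)−(2))=0 … min(3+(2),3−(2))=1
  k=0: (−1)^0·120.0000/(120)·0.5520^6·0.8339^0 = +0.028286
  k=1: (−1)^1·120.0000/(24)·0.5520^4·0.8339^2 = -0.322750
d^3_{2,2}(1.9721) = +0.028286 -0.322750 = -0.294464
|D^3_{2,2}|² = |d^3_{2,2}(β)|² = (-0.294464)² = 0.086709 (the z-rotation phases have unit modulus)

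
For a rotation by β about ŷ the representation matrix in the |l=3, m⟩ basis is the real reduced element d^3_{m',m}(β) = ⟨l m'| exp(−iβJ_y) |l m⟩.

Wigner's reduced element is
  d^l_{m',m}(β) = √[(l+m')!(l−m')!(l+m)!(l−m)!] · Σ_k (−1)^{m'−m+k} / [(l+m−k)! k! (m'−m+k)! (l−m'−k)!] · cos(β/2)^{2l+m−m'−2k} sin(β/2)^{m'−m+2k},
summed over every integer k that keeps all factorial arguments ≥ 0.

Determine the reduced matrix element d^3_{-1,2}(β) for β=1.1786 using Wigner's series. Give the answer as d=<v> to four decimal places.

d^3_{-1,2}(β=1.1786) via Wigner's sum:
c=cos(1.1786/2)=0.831330, s=sin(1.1786/2)=0.555779; N=√[2·24·120·1]=75.894664
Admissible k: 3..4 (factorial args all ≥0)
  k=3: (−1)^0·75.8947/(12)·0.8313^3·0.5558^3 = +0.623817
  k=4: (−1)^1·75.8947/(24)·0.8313^1·0.5558^5 = -0.139407
d^3_{-1,2}(1.1786) = +0.623817 -0.139407 = +0.484410

d=0.4844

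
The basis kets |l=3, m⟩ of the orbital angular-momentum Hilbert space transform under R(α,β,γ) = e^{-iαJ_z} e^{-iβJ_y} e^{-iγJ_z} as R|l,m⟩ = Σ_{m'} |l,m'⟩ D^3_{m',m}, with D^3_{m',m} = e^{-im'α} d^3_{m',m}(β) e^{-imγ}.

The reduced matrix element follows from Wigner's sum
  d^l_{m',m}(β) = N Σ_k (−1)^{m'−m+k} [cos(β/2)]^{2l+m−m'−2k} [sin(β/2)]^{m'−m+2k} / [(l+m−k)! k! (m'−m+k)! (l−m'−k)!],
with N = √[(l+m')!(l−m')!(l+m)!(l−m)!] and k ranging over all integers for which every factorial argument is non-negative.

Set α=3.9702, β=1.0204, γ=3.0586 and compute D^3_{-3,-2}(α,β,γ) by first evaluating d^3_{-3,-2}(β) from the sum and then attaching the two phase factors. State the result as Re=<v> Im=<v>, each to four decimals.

D^3_{-3,-2}(3.9702,1.0204,3.0586) = e^{-i·-3·3.9702}·d^3_{-3,-2}(1.0204)·e^{-i·-2·3.0586}. Compute d first:
With c≡cos(β/2)=0.872647 and s≡sin(β/2)=0.488352, N=[1·720·1·120]^{1/2}=293.938769
k: max(0,(-2)−(-3))=1 … min(3+(-2),3−(-3))=1
  k=1: (−1)^0·293.9388/(120)·0.8726^5·0.4884^1 = +0.605342
d^3_{-3,-2}(1.0204) = +0.605342
Phases: e^{-i·(-3)·3.9702}=+0.792578-0.609770i, e^{-i·(-2)·3.0586}=+0.986256-0.165224i ⇒ D=+0.412200-0.443318i

Re=0.4122 Im=-0.4433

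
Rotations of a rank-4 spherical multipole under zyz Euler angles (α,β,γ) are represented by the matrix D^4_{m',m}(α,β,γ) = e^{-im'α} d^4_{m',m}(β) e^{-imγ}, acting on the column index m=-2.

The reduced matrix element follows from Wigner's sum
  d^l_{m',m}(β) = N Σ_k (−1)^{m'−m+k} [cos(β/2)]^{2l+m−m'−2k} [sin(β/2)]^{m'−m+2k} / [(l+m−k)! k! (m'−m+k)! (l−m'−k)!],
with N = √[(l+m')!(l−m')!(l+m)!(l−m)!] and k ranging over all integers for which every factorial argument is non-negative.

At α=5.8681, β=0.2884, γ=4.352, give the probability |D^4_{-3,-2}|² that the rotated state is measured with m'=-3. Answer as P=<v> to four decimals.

P=0.2192

Split into d^4_{-3,-2}(β=0.2884) × two z-phases.
With c≡cos(β/2)=0.989621 and s≡sin(β/2)=0.143701, N=[1·5040·2·720]^{1/2}=2693.993318
The bounds max(0,m−m')=1 and min(l+m,l−m')=2 give 2 terms
  k=1: (−1)^0·2693.9933/(720)·0.9896^7·0.1437^1 = +0.499811
  k=2: (−1)^1·2693.9933/(240)·0.9896^5·0.1437^3 = -0.031616
d^4_{-3,-2}(0.2884) = +0.499811 -0.031616 = +0.468195
|D^4_{-3,-2}|² = |d^4_{-3,-2}(β)|² = (+0.468195)² = 0.219207 (the z-rotation phases have unit modulus)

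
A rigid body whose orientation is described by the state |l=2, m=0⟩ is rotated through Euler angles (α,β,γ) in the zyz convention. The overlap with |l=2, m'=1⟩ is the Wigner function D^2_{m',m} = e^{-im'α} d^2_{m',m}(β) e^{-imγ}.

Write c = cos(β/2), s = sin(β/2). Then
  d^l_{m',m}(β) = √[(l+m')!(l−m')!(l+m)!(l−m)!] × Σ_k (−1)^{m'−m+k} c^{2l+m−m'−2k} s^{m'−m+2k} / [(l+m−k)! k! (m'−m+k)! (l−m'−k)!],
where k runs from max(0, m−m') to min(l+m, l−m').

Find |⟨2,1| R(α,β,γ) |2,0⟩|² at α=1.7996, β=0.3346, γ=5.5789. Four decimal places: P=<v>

D^2_{1,0}(1.7996,0.3346,5.5789) = e^{-i·1·1.7996}·d^2_{1,0}(0.3346)·e^{-i·0·5.5789}. Compute d first:
Half-angle: c=0.986038, s=0.166521. N=√(6·1·2·2)=4.898979
The bounds max(0,m−m')=0 and min(l+m,l−m')=1 give 2 terms
  k=0: (−1)^1·4.8990/(2)·0.9860^3·0.1665^1 = -0.391043
  k=1: (−1)^2·4.8990/(2)·0.9860^1·0.1665^3 = +0.011153
d^2_{1,0}(0.3346) = -0.391043 +0.011153 = -0.379891
|D^2_{1,0}|² = |d^2_{1,0}(β)|² = (-0.379891)² = 0.144317 (the z-rotation phases have unit modulus)

P=0.1443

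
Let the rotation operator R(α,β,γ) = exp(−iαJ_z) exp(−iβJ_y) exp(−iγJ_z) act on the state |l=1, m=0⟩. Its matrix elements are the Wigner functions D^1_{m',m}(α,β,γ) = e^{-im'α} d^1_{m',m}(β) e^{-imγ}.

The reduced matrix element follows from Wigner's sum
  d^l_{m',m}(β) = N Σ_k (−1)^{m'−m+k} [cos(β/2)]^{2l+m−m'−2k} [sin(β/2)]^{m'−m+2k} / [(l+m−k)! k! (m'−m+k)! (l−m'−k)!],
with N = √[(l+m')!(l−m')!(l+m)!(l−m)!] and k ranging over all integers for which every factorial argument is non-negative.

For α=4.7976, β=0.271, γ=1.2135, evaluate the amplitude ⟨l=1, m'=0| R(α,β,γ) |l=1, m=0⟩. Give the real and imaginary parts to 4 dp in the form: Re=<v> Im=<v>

D^1_{0,0}(4.7976,0.271,1.2135) = e^{-i·0·4.7976}·d^1_{0,0}(0.271)·e^{-i·0·1.2135}. Compute d first:
c=cos(0.271/2)=0.990834, s=sin(0.271/2)=0.135086; N=√[1·1·1·1]=1.000000
k: max(0,(0)−(0))=0 … min(1+(0),1−(0))=1
  k=0: (−1)^0·1.0000/(1)·0.9908^2·0.1351^0 = +0.981752
  k=1: (−1)^1·1.0000/(1)·0.9908^0·0.1351^2 = -0.018248
d^1_{0,0}(0.271) = +0.981752 -0.018248 = +0.963504
Attach z-rotation phases: D = e^{-i(0)(4.7976)}·(+0.963504)·e^{-i(0)(1.2135)} = +0.963504+0.000000i

Re=0.9635 Im=0.0000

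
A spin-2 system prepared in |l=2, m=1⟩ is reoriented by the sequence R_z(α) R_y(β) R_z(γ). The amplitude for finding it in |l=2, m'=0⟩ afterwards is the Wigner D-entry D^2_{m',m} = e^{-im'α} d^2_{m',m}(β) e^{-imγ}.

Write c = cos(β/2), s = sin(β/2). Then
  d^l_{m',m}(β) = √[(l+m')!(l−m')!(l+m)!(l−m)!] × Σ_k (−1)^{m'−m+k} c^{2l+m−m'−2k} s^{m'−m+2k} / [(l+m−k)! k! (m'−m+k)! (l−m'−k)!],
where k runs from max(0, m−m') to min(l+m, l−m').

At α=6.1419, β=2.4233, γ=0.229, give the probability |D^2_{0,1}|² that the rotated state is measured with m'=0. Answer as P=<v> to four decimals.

P=0.3683

Split into d^2_{0,1}(β=2.4233) × two z-phases.
c=cos(2.4233/2)=0.351475, s=sin(2.4233/2)=0.936197; N=√[2·2·6·1]=4.898979
k∈{1,2} keeps every argument non-negative
  k=1: (−1)^0·4.8990/(2)·0.3515^3·0.9362^1 = +0.099570
  k=2: (−1)^1·4.8990/(2)·0.3515^1·0.9362^3 = -0.706435
d^2_{0,1}(2.4233) = +0.099570 -0.706435 = -0.606866
|D^2_{0,1}|² = |d^2_{0,1}(β)|² = (-0.606866)² = 0.368286 (the z-rotation phases have unit modulus)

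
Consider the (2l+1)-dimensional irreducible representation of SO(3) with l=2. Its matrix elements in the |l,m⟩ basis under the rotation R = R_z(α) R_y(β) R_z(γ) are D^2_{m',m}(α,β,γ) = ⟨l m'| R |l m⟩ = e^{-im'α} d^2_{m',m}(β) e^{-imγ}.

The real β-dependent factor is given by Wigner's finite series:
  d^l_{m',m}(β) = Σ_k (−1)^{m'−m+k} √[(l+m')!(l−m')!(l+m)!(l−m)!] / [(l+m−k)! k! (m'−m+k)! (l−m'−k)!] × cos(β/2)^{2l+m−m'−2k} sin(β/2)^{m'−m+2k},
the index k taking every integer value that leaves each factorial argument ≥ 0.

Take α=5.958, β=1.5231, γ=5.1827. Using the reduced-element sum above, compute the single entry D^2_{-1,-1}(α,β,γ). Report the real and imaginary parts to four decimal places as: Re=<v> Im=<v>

D^2_{-1,-1}(5.958,1.5231,5.1827) = e^{-i·-1·5.958}·d^2_{-1,-1}(1.5231)·e^{-i·-1·5.1827}. Compute d first:
c=cos(1.5231/2)=0.723767, s=sin(1.5231/2)=0.690044; N=√[1·6·1·6]=6.000000
k: max(0,(-1)−(-1))=0 … min(2+(-1),2−(-1))=1
  k=0: (−1)^0·6.0000/(6)·0.7238^4·0.6900^0 = +0.274407
  k=1: (−1)^1·6.0000/(2)·0.7238^2·0.6900^2 = -0.748295
d^2_{-1,-1}(1.5231) = +0.274407 -0.748295 = -0.473888
Attach z-rotation phases: D = e^{-i(-1)(5.958)}·(-0.473888)·e^{-i(-1)(5.1827)} = -0.068532+0.468906i

Re=-0.0685 Im=0.4689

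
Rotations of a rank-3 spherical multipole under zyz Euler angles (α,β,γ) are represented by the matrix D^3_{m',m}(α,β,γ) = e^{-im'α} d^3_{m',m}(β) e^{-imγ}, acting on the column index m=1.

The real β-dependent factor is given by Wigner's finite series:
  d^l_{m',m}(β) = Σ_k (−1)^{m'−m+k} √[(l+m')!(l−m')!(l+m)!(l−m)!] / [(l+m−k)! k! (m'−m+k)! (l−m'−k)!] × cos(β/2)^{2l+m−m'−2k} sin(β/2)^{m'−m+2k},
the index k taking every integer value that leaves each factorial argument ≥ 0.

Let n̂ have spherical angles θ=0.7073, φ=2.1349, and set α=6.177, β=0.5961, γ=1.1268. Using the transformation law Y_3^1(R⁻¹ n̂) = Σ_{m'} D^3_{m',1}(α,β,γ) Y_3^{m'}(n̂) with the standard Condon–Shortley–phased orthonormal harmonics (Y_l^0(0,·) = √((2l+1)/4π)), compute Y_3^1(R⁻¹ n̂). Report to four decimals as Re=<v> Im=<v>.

Need the full column D^3_{m',1} for m'=−3..3 at α=6.177, β=0.5961, γ=1.1268.
cos(β/2)=0.955911, sin(β/2)=0.293657
d^3_{-3,1}: single k=4 term ⇒ +0.026317;  D = +0.003293-0.026110i
d^3_{-2,1}: k∈[3..4] ⇒ +0.139895 -0.006601 = +0.133294;  D = +0.030599-0.129734i
d^3_{-1,1}: k∈[2..4] ⇒ +0.432017 -0.054361 +0.000641 = +0.378298;  D = +0.125376-0.356917i
d^3_{0,1}: k∈[1..3] ⇒ +0.811928 -0.229871 +0.007231 = +0.589289;  D = +0.253130-0.532153i
d^3_{1,1}: k∈[0..2] ⇒ +0.762965 -0.576023 +0.040770 = +0.227713;  D = +0.119058-0.194109i
d^3_{2,1}: k∈[0..1] ⇒ -0.741186 +0.139895 = -0.601291;  D = -0.366933+0.476351i
d^3_{3,1}: single k=0 term ⇒ +0.278866;  D = +0.192632-0.201641i
Y_3^{m'}(θ=0.7073,φ=2.1349) and Σ D·Y over m':
  (+0.0033-0.0261i)·(+0.1136-0.0139i)  (+0.0306-0.1297i)·(-0.1405+0.2964i)  (+0.1254-0.3569i)·(-0.2121-0.3352i)  (+0.2531-0.5322i)·(-0.0315+0.0000i)  (+0.1191-0.1941i)·(+0.2121-0.3352i)  (-0.3669+0.4764i)·(-0.1405-0.2964i)  (+0.1926-0.2016i)·(-0.1136-0.0139i)
Y_3^1(R⁻¹ n̂) = +0.008184+0.055721i

Re=0.0082 Im=0.0557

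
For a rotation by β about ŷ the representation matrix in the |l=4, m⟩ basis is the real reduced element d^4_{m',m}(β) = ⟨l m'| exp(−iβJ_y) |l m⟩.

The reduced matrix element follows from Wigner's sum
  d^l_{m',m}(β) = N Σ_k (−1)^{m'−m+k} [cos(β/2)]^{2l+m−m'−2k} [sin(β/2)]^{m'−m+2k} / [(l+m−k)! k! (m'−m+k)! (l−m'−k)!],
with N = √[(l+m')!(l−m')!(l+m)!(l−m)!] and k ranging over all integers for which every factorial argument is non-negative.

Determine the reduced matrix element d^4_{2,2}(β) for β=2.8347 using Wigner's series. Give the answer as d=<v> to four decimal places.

d=0.0077

d^4_{2,2}(β=2.8347) via Wigner's sum:
Half-angle: c=0.152845, s=0.988250. N=√(720·2·720·2)=1440.000000
The bounds max(0,m−m')=0 and min(l+m,l−m')=2 give 3 terms
  k=0: (−1)^0·1440.0000/(1440)·0.1528^8·0.9883^0 = +0.000000
  k=1: (−1)^1·1440.0000/(120)·0.1528^6·0.9883^2 = -0.000149
  k=2: (−1)^2·1440.0000/(96)·0.1528^4·0.9883^4 = +0.007808
d^4_{2,2}(2.8347) = +0.000000 -0.000149 +0.007808 = +0.007659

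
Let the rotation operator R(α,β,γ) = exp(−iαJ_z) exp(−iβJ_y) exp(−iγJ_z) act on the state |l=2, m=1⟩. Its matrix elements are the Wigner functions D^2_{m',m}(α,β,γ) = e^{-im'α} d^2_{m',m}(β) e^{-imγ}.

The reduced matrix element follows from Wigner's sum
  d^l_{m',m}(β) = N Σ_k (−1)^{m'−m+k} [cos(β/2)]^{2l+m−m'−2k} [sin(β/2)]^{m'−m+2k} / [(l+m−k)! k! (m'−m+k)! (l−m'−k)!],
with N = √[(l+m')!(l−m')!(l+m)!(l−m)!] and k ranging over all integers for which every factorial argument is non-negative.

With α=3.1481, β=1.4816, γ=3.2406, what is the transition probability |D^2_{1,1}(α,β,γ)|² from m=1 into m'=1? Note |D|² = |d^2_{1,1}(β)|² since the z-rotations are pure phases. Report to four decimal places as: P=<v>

D^2_{1,1}(3.1481,1.4816,3.2406) = e^{-i·1·3.1481}·d^2_{1,1}(1.4816)·e^{-i·1·3.2406}. Compute d first:
Half-angle: c=0.737929, s=0.674878. N=√(6·1·6·1)=6.000000
Admissible k: 0..1 (factorial args all ≥0)
  k=0: (−1)^0·6.0000/(6)·0.7379^4·0.6749^0 = +0.296523
  k=1: (−1)^1·6.0000/(2)·0.7379^2·0.6749^2 = -0.744049
d^2_{1,1}(1.4816) = +0.296523 -0.744049 = -0.447526
|D^2_{1,1}|² = |d^2_{1,1}(β)|² = (-0.447526)² = 0.200280 (the z-rotation phases have unit modulus)

P=0.2003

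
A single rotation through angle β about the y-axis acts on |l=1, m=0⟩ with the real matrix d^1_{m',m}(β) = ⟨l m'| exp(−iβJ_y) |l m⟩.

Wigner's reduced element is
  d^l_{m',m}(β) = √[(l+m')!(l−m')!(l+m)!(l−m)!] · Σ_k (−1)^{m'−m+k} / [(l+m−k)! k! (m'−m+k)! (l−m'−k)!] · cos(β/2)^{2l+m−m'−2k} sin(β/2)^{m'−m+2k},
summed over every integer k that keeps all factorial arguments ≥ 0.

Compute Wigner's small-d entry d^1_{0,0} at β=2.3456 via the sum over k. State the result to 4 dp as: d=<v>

d=-0.6996

d^1_{0,0}(β=2.3456) via Wigner's sum:
c=cos(2.3456/2)=0.387572, s=sin(2.3456/2)=0.921839; N=√[1·1·1·1]=1.000000
k: max(0,(0)−(0))=0 … min(1+(0),1−(0))=1
  k=0: (−1)^0·1.0000/(1)·0.3876^2·0.9218^0 = +0.150212
  k=1: (−1)^1·1.0000/(1)·0.3876^0·0.9218^2 = -0.849788
d^1_{0,0}(2.3456) = +0.150212 -0.849788 = -0.699576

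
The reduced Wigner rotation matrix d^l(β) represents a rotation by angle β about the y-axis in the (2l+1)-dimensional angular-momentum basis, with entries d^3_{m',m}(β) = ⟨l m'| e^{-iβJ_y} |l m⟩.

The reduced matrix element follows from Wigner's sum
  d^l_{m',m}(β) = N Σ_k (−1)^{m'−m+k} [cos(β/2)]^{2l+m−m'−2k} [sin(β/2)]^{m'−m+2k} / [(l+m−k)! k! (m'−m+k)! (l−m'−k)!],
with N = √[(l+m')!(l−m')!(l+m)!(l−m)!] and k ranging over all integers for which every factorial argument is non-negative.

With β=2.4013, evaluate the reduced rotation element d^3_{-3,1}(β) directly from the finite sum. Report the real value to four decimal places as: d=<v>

d=0.3829

d^3_{-3,1}(β=2.4013) via Wigner's sum:
Half-angle: c=0.361752, s=0.932274. N=√(1·720·24·2)=185.903201
The bounds max(0,m−m')=4 and min(l+m,l−m')=4 give 1 term
  k=4: (−1)^0·185.9032/(48)·0.3618^2·0.9323^4 = +0.382862
d^3_{-3,1}(2.4013) = +0.382862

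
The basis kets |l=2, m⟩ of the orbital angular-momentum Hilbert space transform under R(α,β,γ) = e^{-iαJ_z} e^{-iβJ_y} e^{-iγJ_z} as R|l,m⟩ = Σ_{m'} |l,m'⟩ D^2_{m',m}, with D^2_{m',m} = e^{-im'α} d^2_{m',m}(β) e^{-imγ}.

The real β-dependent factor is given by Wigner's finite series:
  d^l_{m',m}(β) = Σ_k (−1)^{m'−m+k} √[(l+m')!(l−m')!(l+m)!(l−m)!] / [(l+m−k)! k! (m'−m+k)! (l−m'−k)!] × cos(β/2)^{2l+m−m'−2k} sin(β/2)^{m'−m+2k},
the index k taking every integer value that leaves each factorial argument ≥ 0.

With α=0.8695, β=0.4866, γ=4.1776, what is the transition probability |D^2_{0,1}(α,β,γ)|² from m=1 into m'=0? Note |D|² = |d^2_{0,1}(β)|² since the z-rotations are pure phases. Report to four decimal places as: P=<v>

Split into d^2_{0,1}(β=0.4866) × two z-phases.
c=cos(0.4866/2)=0.970548, s=sin(0.4866/2)=0.240907; N=√[2·2·6·1]=4.898979
k: max(0,(1)−(0))=1 … min(2+(1),2−(0))=2
  k=1: (−1)^0·4.8990/(2)·0.9705^3·0.2409^1 = +0.539481
  k=2: (−1)^1·4.8990/(2)·0.9705^1·0.2409^3 = -0.033238
d^2_{0,1}(0.4866) = +0.539481 -0.033238 = +0.506242
|D^2_{0,1}|² = |d^2_{0,1}(β)|² = (+0.506242)² = 0.256281 (the z-rotation phases have unit modulus)

P=0.2563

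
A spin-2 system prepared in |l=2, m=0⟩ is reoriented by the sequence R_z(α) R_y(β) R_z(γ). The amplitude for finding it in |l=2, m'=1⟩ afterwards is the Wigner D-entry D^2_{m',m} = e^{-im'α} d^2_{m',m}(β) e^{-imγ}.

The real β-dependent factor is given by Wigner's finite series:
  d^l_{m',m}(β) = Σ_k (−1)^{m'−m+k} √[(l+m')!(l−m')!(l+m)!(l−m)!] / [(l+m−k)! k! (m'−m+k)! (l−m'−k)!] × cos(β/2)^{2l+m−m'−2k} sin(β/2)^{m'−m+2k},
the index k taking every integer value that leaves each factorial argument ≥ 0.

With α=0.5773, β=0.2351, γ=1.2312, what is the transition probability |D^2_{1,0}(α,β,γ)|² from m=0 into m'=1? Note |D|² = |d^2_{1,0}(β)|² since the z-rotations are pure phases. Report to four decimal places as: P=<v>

P=0.0770

First d^2_{1,0}(β=0.2351), then the phase factors e^{-i(1)α} and e^{-i(0)γ}:
Half-angle: c=0.993099, s=0.117279. N=√(6·1·2·2)=4.898979
k: max(0,(0)−(1))=0 … min(2+(0),2−(1))=1
  k=0: (−1)^1·4.8990/(2)·0.9931^3·0.1173^1 = -0.281368
  k=1: (−1)^2·4.8990/(2)·0.9931^1·0.1173^3 = +0.003924
d^2_{1,0}(0.2351) = -0.281368 +0.003924 = -0.277444
|D^2_{1,0}|² = |d^2_{1,0}(β)|² = (-0.277444)² = 0.076975 (the z-rotation phases have unit modulus)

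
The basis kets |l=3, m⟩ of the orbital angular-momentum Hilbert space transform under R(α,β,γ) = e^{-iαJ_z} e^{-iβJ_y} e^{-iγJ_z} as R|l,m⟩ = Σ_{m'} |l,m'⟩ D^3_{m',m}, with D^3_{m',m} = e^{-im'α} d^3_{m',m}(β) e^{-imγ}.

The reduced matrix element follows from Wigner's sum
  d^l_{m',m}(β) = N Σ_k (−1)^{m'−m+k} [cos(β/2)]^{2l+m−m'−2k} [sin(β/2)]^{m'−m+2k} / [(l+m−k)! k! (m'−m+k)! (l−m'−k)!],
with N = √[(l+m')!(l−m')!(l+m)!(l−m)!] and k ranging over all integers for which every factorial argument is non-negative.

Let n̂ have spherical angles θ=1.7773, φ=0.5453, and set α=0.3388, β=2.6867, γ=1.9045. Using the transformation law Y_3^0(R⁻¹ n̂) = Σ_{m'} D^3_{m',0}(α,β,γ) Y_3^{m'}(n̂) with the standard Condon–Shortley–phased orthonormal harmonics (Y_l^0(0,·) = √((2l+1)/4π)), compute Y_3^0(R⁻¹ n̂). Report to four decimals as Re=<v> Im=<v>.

Need the full column D^3_{m',0} for m'=−3..3 at α=0.3388, β=2.6867, γ=1.9045.
cos(β/2)=0.225490, sin(β/2)=0.974245
d^3_{-3,0}: single k=3 term ⇒ +0.047414;  D = +0.024960+0.040312i
d^3_{-2,0}: k∈[2..3] ⇒ +0.013440 -0.250894 = -0.237454;  D = -0.184995-0.148866i
d^3_{-1,0}: k∈[1..3] ⇒ +0.001967 -0.110180 +0.685584 = +0.577371;  D = +0.544550+0.191893i
d^3_{0,0}: k∈[0..3] ⇒ +0.000131 -0.022085 +0.412261 -0.855087 = -0.464779;  D = -0.464779+0.000000i
d^3_{1,0}: k∈[0..2] ⇒ -0.001967 +0.110180 -0.685584 = -0.577371;  D = -0.544550+0.191893i
d^3_{2,0}: k∈[0..1] ⇒ +0.013440 -0.250894 = -0.237454;  D = -0.184995+0.148866i
d^3_{3,0}: single k=0 term ⇒ -0.047414;  D = -0.024960+0.040312i
Y_3^{m'}(θ=1.7773,φ=0.5453) and Σ D·Y over m':
  (+0.0250+0.0403i)·(-0.0255-0.3904i)  (-0.1850-0.1489i)·(-0.0927+0.1780i)  (+0.5446+0.1919i)·(-0.2136+0.1296i)  (-0.4648+0.0000i)·(+0.2135+0.0000i)  (-0.5446+0.1919i)·(+0.2136+0.1296i)  (-0.1850+0.1489i)·(-0.0927-0.1780i)  (-0.0250+0.0403i)·(+0.0255-0.3904i)
Y_3^0(R⁻¹ n̂) = -0.264047+0.000000i

Re=-0.2640 Im=0.0000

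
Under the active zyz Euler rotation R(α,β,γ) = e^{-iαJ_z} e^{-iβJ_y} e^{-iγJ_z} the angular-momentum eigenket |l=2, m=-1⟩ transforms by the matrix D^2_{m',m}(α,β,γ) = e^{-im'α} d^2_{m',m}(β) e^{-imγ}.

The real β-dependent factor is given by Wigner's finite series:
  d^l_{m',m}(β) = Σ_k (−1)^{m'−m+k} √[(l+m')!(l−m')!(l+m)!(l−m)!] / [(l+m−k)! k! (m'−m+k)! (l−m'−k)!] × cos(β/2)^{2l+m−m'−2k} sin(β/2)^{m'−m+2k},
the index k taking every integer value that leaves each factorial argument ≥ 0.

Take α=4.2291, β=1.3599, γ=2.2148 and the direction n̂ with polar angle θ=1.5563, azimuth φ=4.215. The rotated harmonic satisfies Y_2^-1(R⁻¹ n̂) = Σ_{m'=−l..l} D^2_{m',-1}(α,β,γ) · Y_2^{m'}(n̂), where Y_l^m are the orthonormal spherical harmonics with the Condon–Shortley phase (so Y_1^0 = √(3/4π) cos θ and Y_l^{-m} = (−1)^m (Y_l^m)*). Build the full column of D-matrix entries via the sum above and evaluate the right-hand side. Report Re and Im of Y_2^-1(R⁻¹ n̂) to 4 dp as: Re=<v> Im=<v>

Re=-0.0973 Im=0.1118

Need the full column D^2_{m',-1} for m'=−2..2 at α=4.2291, β=1.3599, γ=2.2148.
cos(β/2)=0.777604, sin(β/2)=0.628754
d^2_{-2,-1}: single k=1 term ⇒ +0.591271;  D = -0.187438-0.560775i
d^2_{-1,-1}: k∈[0..1] ⇒ +0.365624 -0.717134 = -0.351510;  D = -0.346980-0.056250i
d^2_{0,-1}: k∈[0..1] ⇒ -0.724156 +0.473453 = -0.250703;  D = +0.150523-0.200487i
d^2_{1,-1}: k∈[0..1] ⇒ +0.717134 -0.156287 = +0.560846;  D = -0.240663-0.506587i
d^2_{2,-1}: single k=0 term ⇒ -0.386573;  D = -0.386267-0.015376i
Y_2^{m'}(θ=1.5563,φ=4.215) and Σ D·Y over m':
  (-0.1874-0.5608i)·(-0.2104-0.3239i)  (-0.3470-0.0562i)·(-0.0053+0.0098i)  (+0.1505-0.2005i)·(-0.3152+0.0000i)  (-0.2407-0.5066i)·(+0.0053+0.0098i)  (-0.3863-0.0154i)·(-0.2104+0.3239i)
Y_2^-1(R⁻¹ n̂) = -0.097297+0.111804i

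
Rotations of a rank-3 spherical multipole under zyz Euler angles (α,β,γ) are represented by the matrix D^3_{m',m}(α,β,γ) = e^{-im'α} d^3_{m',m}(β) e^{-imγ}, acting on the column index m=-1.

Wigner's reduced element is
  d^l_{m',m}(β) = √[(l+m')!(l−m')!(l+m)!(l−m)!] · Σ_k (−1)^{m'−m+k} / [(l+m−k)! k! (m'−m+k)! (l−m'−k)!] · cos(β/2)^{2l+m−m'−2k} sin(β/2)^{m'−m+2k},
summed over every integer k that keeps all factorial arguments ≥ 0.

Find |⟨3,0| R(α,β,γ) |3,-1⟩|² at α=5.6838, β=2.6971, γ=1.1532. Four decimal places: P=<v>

D^3_{0,-1}(5.6838,2.6971,1.1532) = e^{-i·0·5.6838}·d^3_{0,-1}(2.6971)·e^{-i·-1·1.1532}. Compute d first:
c=cos(2.6971/2)=0.220421, s=sin(2.6971/2)=0.975405; N=√[6·6·2·24]=41.569219
The bounds max(0,m−m')=0 and min(l+m,l−m')=2 give 3 terms
  k=0: (−1)^1·41.5692/(12)·0.2204^5·0.9754^1 = -0.001758
  k=1: (−1)^2·41.5692/(4)·0.2204^3·0.9754^3 = +0.103283
  k=2: (−1)^3·41.5692/(12)·0.2204^1·0.9754^5 = -0.674169
d^3_{0,-1}(2.6971) = -0.001758 +0.103283 -0.674169 = -0.572644
|D^3_{0,-1}|² = |d^3_{0,-1}(β)|² = (-0.572644)² = 0.327921 (the z-rotation phases have unit modulus)

P=0.3279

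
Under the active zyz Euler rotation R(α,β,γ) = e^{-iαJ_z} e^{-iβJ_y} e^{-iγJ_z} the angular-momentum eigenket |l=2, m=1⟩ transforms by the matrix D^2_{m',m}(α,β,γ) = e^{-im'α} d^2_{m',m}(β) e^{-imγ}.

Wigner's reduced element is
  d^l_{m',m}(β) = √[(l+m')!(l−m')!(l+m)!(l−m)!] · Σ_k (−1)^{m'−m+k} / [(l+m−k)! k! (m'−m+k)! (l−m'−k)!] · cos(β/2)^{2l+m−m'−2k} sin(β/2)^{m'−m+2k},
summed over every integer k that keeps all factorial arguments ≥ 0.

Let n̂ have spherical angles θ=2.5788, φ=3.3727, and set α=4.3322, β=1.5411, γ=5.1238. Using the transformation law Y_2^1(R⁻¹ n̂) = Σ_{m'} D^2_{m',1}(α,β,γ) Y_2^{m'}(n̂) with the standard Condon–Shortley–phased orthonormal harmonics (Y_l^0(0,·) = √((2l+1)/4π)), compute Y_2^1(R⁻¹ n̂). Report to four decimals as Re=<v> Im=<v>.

Re=-0.1611 Im=-0.1321

Need the full column D^2_{m',1} for m'=−2..2 at α=4.3322, β=1.5411, γ=5.1238.
cos(β/2)=0.717528, sin(β/2)=0.696530
d^2_{-2,1}: single k=3 term ⇒ +0.484940;  D = -0.446847-0.188401i
d^2_{-1,1}: k∈[2..3] ⇒ +0.749339 -0.235374 = +0.513964;  D = +0.361167-0.365675i
d^2_{0,1}: k∈[1..2] ⇒ +0.630277 -0.593928 = +0.036349;  D = +0.014536+0.033316i
d^2_{1,1}: k∈[0..1] ⇒ +0.265066 -0.749339 = -0.484272;  D = +0.484036-0.015118i
d^2_{2,1}: single k=0 term ⇒ -0.514619;  D = -0.175962+0.483601i
Y_2^{m'}(θ=2.5788,φ=3.3727) and Σ D·Y over m':
  (-0.4468-0.1884i)·(+0.0984-0.0490i)  (+0.3612-0.3657i)·(+0.3394-0.0799i)  (+0.0145+0.0333i)·(+0.3614+0.0000i)  (+0.4840-0.0151i)·(-0.3394-0.0799i)  (-0.1760+0.4836i)·(+0.0984+0.0490i)
Y_2^1(R⁻¹ n̂) = -0.161101-0.132075i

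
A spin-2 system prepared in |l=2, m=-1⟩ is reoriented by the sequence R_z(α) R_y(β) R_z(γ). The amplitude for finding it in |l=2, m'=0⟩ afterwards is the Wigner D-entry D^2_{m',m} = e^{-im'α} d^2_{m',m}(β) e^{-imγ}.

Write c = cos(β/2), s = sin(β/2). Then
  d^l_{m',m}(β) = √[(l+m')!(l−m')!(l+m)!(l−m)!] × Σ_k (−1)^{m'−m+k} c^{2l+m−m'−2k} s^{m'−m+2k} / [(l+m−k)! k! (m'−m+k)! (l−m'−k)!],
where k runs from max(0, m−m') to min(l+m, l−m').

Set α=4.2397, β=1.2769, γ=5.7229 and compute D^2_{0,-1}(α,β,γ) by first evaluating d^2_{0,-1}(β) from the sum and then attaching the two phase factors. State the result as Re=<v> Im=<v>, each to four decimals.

Re=-0.2877 Im=0.1805

First d^2_{0,-1}(β=1.2769), then the phase factors e^{-i(0)α} and e^{-i(-1)γ}:
c=cos(1.2769/2)=0.803020, s=sin(1.2769/2)=0.595951; N=√[2·2·1·6]=4.898979
k∈{0,1} keeps every argument non-negative
  k=0: (−1)^1·4.8990/(2)·0.8030^3·0.5960^1 = -0.755903
  k=1: (−1)^2·4.8990/(2)·0.8030^1·0.5960^3 = +0.416327
d^2_{0,-1}(1.2769) = -0.755903 +0.416327 = -0.339576
Phases: e^{-i·(0)·4.2397}=+1.000000+0.000000i, e^{-i·(-1)·5.7229}=+0.847104-0.531428i ⇒ D=-0.287656+0.180460i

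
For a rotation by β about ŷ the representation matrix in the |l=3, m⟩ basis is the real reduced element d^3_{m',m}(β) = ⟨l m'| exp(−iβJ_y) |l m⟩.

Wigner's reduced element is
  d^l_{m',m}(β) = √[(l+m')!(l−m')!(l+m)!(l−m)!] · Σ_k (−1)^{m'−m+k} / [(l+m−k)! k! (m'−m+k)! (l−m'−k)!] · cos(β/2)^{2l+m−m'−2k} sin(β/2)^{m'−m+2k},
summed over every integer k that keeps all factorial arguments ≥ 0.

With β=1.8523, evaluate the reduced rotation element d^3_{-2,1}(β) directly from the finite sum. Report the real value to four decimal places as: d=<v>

d=0.0808

d^3_{-2,1}(β=1.8523) via Wigner's sum:
With c≡cos(β/2)=0.600916 and s≡sin(β/2)=0.799312, N=[1·120·24·2]^{1/2}=75.894664
Admissible k: 3..4 (factorial args all ≥0)
  k=3: (−1)^0·75.8947/(12)·0.6009^3·0.7993^3 = +0.700842
  k=4: (−1)^1·75.8947/(24)·0.6009^1·0.7993^5 = -0.620006
d^3_{-2,1}(1.8523) = +0.700842 -0.620006 = +0.080836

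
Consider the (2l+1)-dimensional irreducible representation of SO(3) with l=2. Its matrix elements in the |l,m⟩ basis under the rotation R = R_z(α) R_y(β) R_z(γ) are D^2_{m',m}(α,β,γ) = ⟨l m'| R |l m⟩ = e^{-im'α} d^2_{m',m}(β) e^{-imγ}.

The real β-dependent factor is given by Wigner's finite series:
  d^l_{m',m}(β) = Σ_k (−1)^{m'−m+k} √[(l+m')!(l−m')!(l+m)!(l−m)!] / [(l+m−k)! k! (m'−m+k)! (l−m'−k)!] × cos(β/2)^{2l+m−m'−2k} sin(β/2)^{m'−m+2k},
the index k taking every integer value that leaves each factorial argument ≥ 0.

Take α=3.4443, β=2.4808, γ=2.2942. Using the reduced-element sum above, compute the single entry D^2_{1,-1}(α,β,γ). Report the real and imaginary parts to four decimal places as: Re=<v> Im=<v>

Split into d^2_{1,-1}(β=2.4808) × two z-phases.
With c≡cos(β/2)=0.324418 and s≡sin(β/2)=0.945914, N=[6·1·1·6]^{1/2}=6.000000
Admissible k: 0..1 (factorial args all ≥0)
  k=0: (−1)^2·6.0000/(2)·0.3244^2·0.9459^2 = +0.282510
  k=1: (−1)^3·6.0000/(6)·0.3244^0·0.9459^4 = -0.800583
d^2_{1,-1}(2.4808) = +0.282510 -0.800583 = -0.518073
Attach z-rotation phases: D = e^{-i(1)(3.4443)}·(-0.518073)·e^{-i(-1)(2.2942)} = -0.211579+0.472899i

Re=-0.2116 Im=0.4729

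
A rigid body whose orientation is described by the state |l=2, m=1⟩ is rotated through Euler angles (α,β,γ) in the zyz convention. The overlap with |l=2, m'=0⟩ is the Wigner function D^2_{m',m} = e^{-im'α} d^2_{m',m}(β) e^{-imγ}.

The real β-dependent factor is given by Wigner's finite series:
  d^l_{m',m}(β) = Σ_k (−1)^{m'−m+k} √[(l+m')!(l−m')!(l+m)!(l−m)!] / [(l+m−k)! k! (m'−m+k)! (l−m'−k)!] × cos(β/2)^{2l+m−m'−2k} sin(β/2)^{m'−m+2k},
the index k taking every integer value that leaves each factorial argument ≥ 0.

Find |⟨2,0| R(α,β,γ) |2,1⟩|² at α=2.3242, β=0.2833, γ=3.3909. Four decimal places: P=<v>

D^2_{0,1}(2.3242,0.2833,3.3909) = e^{-i·0·2.3242}·d^2_{0,1}(0.2833)·e^{-i·1·3.3909}. Compute d first:
c=cos(0.2833/2)=0.989984, s=sin(0.2833/2)=0.141177; N=√[2·2·6·1]=4.898979
The bounds max(0,m−m')=1 and min(l+m,l−m')=2 give 2 terms
  k=1: (−1)^0·4.8990/(2)·0.9900^3·0.1412^1 = +0.335524
  k=2: (−1)^1·4.8990/(2)·0.9900^1·0.1412^3 = -0.006823
d^2_{0,1}(0.2833) = +0.335524 -0.006823 = +0.328701
|D^2_{0,1}|² = |d^2_{0,1}(β)|² = (+0.328701)² = 0.108044 (the z-rotation phases have unit modulus)

P=0.1080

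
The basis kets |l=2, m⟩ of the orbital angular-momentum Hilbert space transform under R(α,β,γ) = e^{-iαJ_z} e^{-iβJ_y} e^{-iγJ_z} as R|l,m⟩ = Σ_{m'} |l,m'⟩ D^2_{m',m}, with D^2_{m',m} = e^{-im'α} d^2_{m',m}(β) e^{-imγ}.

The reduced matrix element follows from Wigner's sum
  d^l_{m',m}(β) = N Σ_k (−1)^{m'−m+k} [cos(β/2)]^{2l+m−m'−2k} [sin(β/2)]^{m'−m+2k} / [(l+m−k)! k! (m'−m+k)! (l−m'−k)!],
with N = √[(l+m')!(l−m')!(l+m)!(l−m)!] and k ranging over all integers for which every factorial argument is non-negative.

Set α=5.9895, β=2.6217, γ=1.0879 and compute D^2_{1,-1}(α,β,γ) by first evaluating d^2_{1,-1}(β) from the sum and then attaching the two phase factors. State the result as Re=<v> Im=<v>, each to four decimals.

D^2_{1,-1}(5.9895,2.6217,1.0879) = e^{-i·1·5.9895}·d^2_{1,-1}(2.6217)·e^{-i·-1·1.0879}. Compute d first:
c=cos(2.6217/2)=0.257029, s=sin(2.6217/2)=0.966404; N=√[6·1·1·6]=6.000000
k∈{0,1} keeps every argument non-negative
  k=0: (−1)^2·6.0000/(2)·0.2570^2·0.9664^2 = +0.185098
  k=1: (−1)^3·6.0000/(6)·0.2570^0·0.9664^4 = -0.872237
d^2_{1,-1}(2.6217) = +0.185098 -0.872237 = -0.687139
D = (+0.957184+0.289482i)·(-0.687139)·(+0.464346+0.885654i) = -0.129240-0.674876i

Re=-0.1292 Im=-0.6749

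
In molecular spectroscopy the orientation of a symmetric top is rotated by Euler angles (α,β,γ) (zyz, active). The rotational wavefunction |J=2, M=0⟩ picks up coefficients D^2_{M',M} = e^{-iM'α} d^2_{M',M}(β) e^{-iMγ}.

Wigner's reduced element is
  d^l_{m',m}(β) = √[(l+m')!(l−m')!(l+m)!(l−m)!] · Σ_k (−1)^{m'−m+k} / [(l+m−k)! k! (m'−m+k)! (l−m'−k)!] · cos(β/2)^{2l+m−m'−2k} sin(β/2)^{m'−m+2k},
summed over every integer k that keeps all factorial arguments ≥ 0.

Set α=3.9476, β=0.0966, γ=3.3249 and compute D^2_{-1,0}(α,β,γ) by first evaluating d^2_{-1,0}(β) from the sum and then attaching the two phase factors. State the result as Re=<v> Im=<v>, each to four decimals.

Re=-0.0814 Im=-0.0848

D^2_{-1,0}(3.9476,0.0966,3.3249) = e^{-i·-1·3.9476}·d^2_{-1,0}(0.0966)·e^{-i·0·3.3249}. Compute d first:
c=cos(0.0966/2)=0.998834, s=sin(0.0966/2)=0.048281; N=√[1·6·2·2]=4.898979
k∈{1,2} keeps every argument non-negative
  k=1: (−1)^0·4.8990/(2)·0.9988^3·0.0483^1 = +0.117851
  k=2: (−1)^1·4.8990/(2)·0.9988^1·0.0483^3 = -0.000275
d^2_{-1,0}(0.0966) = +0.117851 -0.000275 = +0.117576
Phases: e^{-i·(-1)·3.9476}=-0.692385-0.721528i, e^{-i·(0)·3.3249}=+1.000000+0.000000i ⇒ D=-0.081408-0.084834i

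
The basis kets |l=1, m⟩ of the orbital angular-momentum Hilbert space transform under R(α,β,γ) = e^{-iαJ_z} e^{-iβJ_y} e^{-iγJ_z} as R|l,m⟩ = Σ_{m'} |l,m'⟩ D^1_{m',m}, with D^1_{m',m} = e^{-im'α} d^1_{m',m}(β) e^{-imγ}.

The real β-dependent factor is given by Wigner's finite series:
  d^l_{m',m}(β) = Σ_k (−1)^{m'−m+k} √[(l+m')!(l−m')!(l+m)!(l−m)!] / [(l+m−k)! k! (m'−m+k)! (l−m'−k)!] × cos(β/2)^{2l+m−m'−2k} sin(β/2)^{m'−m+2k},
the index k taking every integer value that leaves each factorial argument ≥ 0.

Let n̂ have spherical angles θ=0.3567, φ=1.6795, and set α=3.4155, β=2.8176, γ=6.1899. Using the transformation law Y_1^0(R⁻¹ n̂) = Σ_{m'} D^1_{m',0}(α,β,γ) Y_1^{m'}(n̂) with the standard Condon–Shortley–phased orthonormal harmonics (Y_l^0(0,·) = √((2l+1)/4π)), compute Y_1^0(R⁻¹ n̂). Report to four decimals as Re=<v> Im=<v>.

Re=-0.4430 Im=0.0000

Need the full column D^1_{m',0} for m'=−1..1 at α=3.4155, β=2.8176, γ=6.1899.
cos(β/2)=0.161289, sin(β/2)=0.986907
d^1_{-1,0}: single k=1 term ⇒ +0.225110;  D = -0.216718-0.060891i
d^1_{0,0}: k∈[0..1] ⇒ +0.026014 -0.973986 = -0.947972;  D = -0.947972+0.000000i
d^1_{1,0}: single k=0 term ⇒ -0.225110;  D = +0.216718-0.060891i
Y_1^{m'}(θ=0.3567,φ=1.6795) and Σ D·Y over m':
  (-0.2167-0.0609i)·(-0.0131-0.1199i)  (-0.9480+0.0000i)·(+0.4578+0.0000i)  (+0.2167-0.0609i)·(+0.0131-0.1199i)
Y_1^0(R⁻¹ n̂) = -0.442958+0.000000i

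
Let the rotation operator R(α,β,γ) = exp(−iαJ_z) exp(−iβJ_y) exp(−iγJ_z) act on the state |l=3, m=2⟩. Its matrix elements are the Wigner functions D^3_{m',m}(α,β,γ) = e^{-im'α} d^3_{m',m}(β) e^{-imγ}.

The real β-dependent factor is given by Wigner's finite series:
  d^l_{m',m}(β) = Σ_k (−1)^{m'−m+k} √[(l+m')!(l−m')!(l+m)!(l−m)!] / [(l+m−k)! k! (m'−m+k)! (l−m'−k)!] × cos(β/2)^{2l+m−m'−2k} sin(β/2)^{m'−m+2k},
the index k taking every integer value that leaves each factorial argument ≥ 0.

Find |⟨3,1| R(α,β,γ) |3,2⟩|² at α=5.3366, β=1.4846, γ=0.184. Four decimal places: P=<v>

P=0.1006

D^3_{1,2}(5.3366,1.4846,0.184) = e^{-i·1·5.3366}·d^3_{1,2}(1.4846)·e^{-i·2·0.184}. Compute d first:
c=cos(1.4846/2)=0.736916, s=sin(1.4846/2)=0.675985; N=√[24·2·120·1]=75.894664
Admissible k: 1..2 (factorial args all ≥0)
  k=1: (−1)^0·75.8947/(24)·0.7369^5·0.6760^1 = +0.464543
  k=2: (−1)^1·75.8947/(12)·0.7369^3·0.6760^3 = -0.781797
d^3_{1,2}(1.4846) = +0.464543 -0.781797 = -0.317254
|D^3_{1,2}|² = |d^3_{1,2}(β)|² = (-0.317254)² = 0.100650 (the z-rotation phases have unit modulus)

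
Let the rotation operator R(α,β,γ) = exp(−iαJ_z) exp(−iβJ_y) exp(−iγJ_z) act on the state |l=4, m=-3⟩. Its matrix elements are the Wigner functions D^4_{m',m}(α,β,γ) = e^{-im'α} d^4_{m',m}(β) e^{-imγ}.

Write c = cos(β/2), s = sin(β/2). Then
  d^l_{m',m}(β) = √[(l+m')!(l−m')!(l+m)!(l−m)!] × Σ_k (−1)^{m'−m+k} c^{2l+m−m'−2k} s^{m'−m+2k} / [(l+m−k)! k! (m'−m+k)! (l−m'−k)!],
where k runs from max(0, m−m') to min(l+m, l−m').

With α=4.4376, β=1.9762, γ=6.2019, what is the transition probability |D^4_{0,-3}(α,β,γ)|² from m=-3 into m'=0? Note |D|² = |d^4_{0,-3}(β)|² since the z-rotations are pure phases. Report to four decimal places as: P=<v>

P=0.2049

Split into d^4_{0,-3}(β=1.9762) × two z-phases.
c=cos(1.9762/2)=0.550277, s=sin(1.9762/2)=0.834982; N=√[24·24·1·5040]=1703.830978
k∈{0,1} keeps every argument non-negative
  k=0: (−1)^3·1703.8310/(144)·0.5503^5·0.8350^3 = -0.347539
  k=1: (−1)^4·1703.8310/(144)·0.5503^3·0.8350^5 = +0.800192
d^4_{0,-3}(1.9762) = -0.347539 +0.800192 = +0.452653
|D^4_{0,-3}|² = |d^4_{0,-3}(β)|² = (+0.452653)² = 0.204895 (the z-rotation phases have unit modulus)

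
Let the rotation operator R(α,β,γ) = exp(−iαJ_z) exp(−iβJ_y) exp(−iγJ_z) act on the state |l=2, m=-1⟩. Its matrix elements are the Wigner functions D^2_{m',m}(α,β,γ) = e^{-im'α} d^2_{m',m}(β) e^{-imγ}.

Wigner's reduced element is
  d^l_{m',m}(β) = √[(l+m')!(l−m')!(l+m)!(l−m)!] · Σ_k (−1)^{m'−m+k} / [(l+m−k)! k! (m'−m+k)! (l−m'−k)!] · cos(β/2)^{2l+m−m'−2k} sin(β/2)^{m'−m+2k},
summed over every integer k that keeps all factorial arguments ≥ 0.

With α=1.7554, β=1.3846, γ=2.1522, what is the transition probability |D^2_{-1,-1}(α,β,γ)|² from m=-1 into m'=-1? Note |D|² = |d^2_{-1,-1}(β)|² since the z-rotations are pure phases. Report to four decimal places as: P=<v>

P=0.1393

D^2_{-1,-1}(1.7554,1.3846,2.1522) = e^{-i·-1·1.7554}·d^2_{-1,-1}(1.3846)·e^{-i·-1·2.1522}. Compute d first:
With c≡cos(β/2)=0.769780 and s≡sin(β/2)=0.638309, N=[1·6·1·6]^{1/2}=6.000000
k: max(0,(-1)−(-1))=0 … min(2+(-1),2−(-1))=1
  k=0: (−1)^0·6.0000/(6)·0.7698^4·0.6383^0 = +0.351129
  k=1: (−1)^1·6.0000/(2)·0.7698^2·0.6383^2 = -0.724297
d^2_{-1,-1}(1.3846) = +0.351129 -0.724297 = -0.373169
|D^2_{-1,-1}|² = |d^2_{-1,-1}(β)|² = (-0.373169)² = 0.139255 (the z-rotation phases have unit modulus)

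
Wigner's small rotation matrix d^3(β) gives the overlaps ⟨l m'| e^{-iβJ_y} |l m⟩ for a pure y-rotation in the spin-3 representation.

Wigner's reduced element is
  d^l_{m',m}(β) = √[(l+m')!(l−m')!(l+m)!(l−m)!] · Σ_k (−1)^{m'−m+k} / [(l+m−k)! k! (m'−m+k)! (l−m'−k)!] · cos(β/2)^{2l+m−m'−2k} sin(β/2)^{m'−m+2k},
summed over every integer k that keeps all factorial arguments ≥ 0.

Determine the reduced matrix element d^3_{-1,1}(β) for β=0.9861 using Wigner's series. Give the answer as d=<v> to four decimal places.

d=0.5091

d^3_{-1,1}(β=0.9861) via Wigner's sum:
c=cos(0.9861/2)=0.880893, s=sin(0.9861/2)=0.473315; N=√[2·24·24·2]=48.000000
k∈{2,3,4} keeps every argument non-negative
  k=2: (−1)^0·48.0000/(8)·0.8809^4·0.4733^2 = +0.809366
  k=3: (−1)^1·48.0000/(6)·0.8809^2·0.4733^4 = -0.311557
  k=4: (−1)^2·48.0000/(48)·0.8809^0·0.4733^6 = +0.011243
d^3_{-1,1}(0.9861) = +0.809366 -0.311557 +0.011243 = +0.509052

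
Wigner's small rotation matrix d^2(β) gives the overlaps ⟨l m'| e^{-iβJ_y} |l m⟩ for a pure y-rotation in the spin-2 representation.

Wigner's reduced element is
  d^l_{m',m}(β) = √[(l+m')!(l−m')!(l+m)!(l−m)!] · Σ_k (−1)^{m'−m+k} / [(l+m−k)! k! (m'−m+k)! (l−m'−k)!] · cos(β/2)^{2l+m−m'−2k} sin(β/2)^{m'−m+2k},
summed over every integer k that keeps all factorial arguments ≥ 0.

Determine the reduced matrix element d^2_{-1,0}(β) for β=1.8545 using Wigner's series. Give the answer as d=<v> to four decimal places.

d=-0.3291

d^2_{-1,0}(β=1.8545) via Wigner's sum:
With c≡cos(β/2)=0.600036 and s≡sin(β/2)=0.799973, N=[1·6·2·2]^{1/2}=4.898979
k∈{1,2} keeps every argument non-negative
  k=1: (−1)^0·4.8990/(2)·0.6000^3·0.8000^1 = +0.423334
  k=2: (−1)^1·4.8990/(2)·0.6000^1·0.8000^3 = -0.752452
d^2_{-1,0}(1.8545) = +0.423334 -0.752452 = -0.329118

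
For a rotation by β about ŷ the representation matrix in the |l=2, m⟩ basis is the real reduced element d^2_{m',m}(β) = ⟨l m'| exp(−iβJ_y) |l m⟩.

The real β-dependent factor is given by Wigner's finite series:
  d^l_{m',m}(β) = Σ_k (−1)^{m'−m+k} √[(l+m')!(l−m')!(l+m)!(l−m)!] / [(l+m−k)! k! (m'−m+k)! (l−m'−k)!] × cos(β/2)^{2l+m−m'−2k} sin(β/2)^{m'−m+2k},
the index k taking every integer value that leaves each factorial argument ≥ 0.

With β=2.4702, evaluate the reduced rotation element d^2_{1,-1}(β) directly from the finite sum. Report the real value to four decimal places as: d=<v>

d^2_{1,-1}(β=2.4702) via Wigner's sum:
With c≡cos(β/2)=0.329427 and s≡sin(β/2)=0.944181, N=[6·1·1·6]^{1/2}=6.000000
The bounds max(0,m−m')=0 and min(l+m,l−m')=1 give 2 terms
  k=0: (−1)^2·6.0000/(2)·0.3294^2·0.9442^2 = +0.290235
  k=1: (−1)^3·6.0000/(6)·0.3294^0·0.9442^4 = -0.794733
d^2_{1,-1}(2.4702) = +0.290235 -0.794733 = -0.504498

d=-0.5045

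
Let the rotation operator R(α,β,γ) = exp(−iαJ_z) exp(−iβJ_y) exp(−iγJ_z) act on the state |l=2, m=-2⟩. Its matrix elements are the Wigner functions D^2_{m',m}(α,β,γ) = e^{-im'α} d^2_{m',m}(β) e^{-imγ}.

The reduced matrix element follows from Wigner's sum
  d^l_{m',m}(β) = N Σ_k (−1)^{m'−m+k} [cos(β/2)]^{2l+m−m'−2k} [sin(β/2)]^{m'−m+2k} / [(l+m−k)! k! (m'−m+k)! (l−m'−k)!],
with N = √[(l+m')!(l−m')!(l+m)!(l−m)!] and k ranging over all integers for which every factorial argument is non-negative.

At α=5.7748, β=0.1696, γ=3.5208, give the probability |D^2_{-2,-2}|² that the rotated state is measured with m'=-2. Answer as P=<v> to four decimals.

D^2_{-2,-2}(5.7748,0.1696,3.5208) = e^{-i·-2·5.7748}·d^2_{-2,-2}(0.1696)·e^{-i·-2·3.5208}. Compute d first:
Half-angle: c=0.996407, s=0.084698. N=√(1·24·1·24)=24.000000
k∈{0} keeps every argument non-negative
  k=0: (−1)^0·24.0000/(24)·0.9964^4·0.0847^0 = +0.985704
d^2_{-2,-2}(0.1696) = +0.985704
|D^2_{-2,-2}|² = |d^2_{-2,-2}(β)|² = (+0.985704)² = 0.971612 (the z-rotation phases have unit modulus)

P=0.9716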